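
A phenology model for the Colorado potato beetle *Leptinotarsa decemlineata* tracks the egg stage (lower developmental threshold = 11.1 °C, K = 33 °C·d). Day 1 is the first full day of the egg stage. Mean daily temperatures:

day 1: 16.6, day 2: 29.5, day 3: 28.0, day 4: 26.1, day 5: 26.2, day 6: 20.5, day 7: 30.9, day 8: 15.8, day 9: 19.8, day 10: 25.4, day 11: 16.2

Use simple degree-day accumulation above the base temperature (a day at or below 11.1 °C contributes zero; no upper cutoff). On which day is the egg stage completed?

day 3

Daily DD above 11.1 °C: 5.5, 18.4, 16.9, 15.0, 15.1, 9.4, 19.8, 4.7, 8.7, 14.3, 5.1.
Cumulative: 5.5, 23.9, 40.8, 55.8, 70.9, 80.3, 100.1, 104.8, 113.5, 127.8, 132.9.
The total first reaches 33 DD on day 3.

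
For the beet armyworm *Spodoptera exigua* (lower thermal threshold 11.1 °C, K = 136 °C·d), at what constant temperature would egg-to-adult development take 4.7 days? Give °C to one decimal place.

40.0 °C

Required daily accumulation = 136 / 4.7 = 28.936 DD/day.
T = T_base + 28.936 = 11.1 + 28.936 = 40.036 ≈ 40.0 °C.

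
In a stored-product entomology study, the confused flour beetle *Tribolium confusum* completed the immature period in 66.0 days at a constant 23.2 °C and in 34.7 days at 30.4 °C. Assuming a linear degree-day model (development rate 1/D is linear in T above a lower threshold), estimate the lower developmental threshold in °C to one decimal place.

Under the model K = D·(T − T_b), so D₁·(T₁ − T_b) = D₂·(T₂ − T_b).
66.0·(23.2 − T_b) = 34.7·(30.4 − T_b)
T_b = (66.0·23.2 − 34.7·30.4) / (66.0 − 34.7) = 476.32 / 31.3 = 15.218 °C ≈ 15.2 °C.

15.2 °C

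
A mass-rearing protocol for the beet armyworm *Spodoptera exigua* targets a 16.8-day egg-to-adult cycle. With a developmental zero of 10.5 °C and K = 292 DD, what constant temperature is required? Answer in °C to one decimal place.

27.9 °C

Required daily accumulation = 292 / 16.8 = 17.381 DD/day.
T = T_base + 17.381 = 10.5 + 17.381 = 27.881 ≈ 27.9 °C.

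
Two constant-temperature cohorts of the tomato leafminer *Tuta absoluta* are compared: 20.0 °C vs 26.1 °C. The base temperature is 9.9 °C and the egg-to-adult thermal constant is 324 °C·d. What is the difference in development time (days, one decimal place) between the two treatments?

At 20.0 °C: 324 / (20.0 − 9.9) = 324 / 10.1 = 32.079 d.
At 26.1 °C: 324 / (26.1 − 9.9) = 324 / 16.2 = 20.000 d.
Difference = |32.079 − 20.000| = 12.079 ≈ 12.1 days.

12.1 days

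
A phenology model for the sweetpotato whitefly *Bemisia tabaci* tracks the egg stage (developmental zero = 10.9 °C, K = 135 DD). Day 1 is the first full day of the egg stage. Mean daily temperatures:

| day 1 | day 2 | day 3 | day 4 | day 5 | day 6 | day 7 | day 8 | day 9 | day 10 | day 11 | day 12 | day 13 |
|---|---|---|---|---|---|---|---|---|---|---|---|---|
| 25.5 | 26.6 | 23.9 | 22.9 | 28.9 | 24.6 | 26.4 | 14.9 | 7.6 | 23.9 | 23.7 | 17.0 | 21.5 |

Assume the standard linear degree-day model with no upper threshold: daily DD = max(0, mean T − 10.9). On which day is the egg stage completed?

day 12

Daily DD above 10.9 °C: 14.6, 15.7, 13.0, 12.0, 18.0, 13.7, 15.5, 4.0, 0.0, 13.0, 12.8, 6.1, 10.6.
Cumulative: 14.6, 30.3, 43.3, 55.3, 73.3, 87.0, 102.5, 106.5, 106.5, 119.5, 132.3, 138.4, 149.0.
The total first reaches 135 DD on day 12.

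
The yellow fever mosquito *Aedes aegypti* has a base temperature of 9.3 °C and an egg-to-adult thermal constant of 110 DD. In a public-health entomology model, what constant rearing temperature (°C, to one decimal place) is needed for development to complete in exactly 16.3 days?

Required daily accumulation = 110 / 16.3 = 6.748 DD/day.
T = T_base + 6.748 = 9.3 + 6.748 = 16.048 ≈ 16.0 °C.

16.0 °C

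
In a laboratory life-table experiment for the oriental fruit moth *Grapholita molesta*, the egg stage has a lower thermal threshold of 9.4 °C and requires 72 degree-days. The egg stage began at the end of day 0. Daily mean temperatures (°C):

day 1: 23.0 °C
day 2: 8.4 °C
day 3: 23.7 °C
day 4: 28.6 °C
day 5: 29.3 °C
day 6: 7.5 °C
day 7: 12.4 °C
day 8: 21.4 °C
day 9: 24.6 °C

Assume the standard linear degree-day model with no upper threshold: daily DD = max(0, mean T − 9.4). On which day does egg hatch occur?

Daily DD above 9.4 °C: 13.6, 0.0, 14.3, 19.2, 19.9, 0.0, 3.0, 12.0, 15.2.
Cumulative: 13.6, 13.6, 27.9, 47.1, 67.0, 67.0, 70.0, 82.0, 97.2.
The total first reaches 72 DD on day 8.

day 8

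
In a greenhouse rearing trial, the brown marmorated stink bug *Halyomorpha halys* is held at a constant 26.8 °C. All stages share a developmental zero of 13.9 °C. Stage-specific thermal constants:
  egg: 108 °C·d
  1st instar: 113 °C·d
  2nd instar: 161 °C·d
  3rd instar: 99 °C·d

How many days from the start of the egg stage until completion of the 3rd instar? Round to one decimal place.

37.3 days

Daily accumulation at 26.8 °C = 26.8 − 13.9 = 12.9 DD/day.
Total K = 108 + 113 + 161 + 99 = 481 DD.
Total duration = 481 / 12.9 = 37.287 ≈ 37.3 days.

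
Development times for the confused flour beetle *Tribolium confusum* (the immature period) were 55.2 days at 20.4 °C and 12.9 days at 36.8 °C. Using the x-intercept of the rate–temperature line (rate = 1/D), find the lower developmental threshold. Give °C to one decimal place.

Under the model K = D·(T − T_b), so D₁·(T₁ − T_b) = D₂·(T₂ − T_b).
55.2·(20.4 − T_b) = 12.9·(36.8 − T_b)
T_b = (55.2·20.4 − 12.9·36.8) / (55.2 − 12.9) = 651.36 / 42.3 = 15.399 °C ≈ 15.4 °C.

15.4 °C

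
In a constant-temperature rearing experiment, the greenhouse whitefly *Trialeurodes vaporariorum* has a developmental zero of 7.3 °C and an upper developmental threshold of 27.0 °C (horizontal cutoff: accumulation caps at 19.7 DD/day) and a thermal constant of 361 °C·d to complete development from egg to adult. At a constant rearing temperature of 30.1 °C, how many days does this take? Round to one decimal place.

Temperature 30.1 °C exceeds the upper threshold, so daily accumulation caps at 27.0 − 7.3 = 19.7 DD/day.
Duration = 361 / 19.7 = 18.325 ≈ 18.3 days.

18.3 days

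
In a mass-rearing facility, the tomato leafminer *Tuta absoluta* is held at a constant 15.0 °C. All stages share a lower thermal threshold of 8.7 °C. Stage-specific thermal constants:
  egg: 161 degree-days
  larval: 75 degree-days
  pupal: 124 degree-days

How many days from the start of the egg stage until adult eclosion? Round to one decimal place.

57.1 days

Daily accumulation at 15.0 °C = 15.0 − 8.7 = 6.3 DD/day.
Total K = 161 + 75 + 124 = 360 DD.
Total duration = 360 / 6.3 = 57.143 ≈ 57.1 days.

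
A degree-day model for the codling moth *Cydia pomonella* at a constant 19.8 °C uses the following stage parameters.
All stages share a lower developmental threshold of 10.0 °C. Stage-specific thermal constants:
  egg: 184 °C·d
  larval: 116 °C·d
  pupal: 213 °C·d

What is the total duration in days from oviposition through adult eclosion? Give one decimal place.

52.3 days

Daily accumulation at 19.8 °C = 19.8 − 10.0 = 9.8 DD/day.
Total K = 184 + 116 + 213 = 513 DD.
Total duration = 513 / 9.8 = 52.347 ≈ 52.3 days.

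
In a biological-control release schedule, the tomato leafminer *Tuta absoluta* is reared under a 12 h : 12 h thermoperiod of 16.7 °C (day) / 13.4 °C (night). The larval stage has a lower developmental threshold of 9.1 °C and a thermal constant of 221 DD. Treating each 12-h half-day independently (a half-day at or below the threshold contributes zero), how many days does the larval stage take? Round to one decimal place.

Day half: max(0, 16.7 − 9.1) × 0.5 = 7.6 × 0.5 = 3.80 DD.
Night half: max(0, 13.4 − 9.1) × 0.5 = 4.3 × 0.5 = 2.15 DD.
Per 24 h: 5.95 DD/day.
Duration = 221 / 5.95 = 37.143 ≈ 37.1 days.

37.1 days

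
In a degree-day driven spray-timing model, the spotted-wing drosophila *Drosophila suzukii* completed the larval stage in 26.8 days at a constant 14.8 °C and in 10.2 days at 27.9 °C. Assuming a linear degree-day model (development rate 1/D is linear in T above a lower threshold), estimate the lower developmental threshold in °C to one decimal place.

Linear rate model ⇒ the product D·(T − T_b) is constant across temperatures.
26.8·(14.8 − T_b) = 10.2·(27.9 − T_b)
T_b = (26.8·14.8 − 10.2·27.9) / (26.8 − 10.2) = 112.06 / 16.6 = 6.751 °C ≈ 6.8 °C.

6.8 °C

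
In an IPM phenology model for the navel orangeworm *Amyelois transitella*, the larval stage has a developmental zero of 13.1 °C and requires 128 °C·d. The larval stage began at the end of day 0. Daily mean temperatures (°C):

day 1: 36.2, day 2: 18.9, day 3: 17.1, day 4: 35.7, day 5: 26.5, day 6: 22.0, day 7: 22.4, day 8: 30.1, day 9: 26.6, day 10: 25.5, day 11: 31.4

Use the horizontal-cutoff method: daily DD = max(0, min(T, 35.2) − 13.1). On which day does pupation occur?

day 10

Daily DD above 13.1 °C (capped at 22.1): 22.1, 5.8, 4.0, 22.1, 13.4, 8.9, 9.3, 17.0, 13.5, 12.4, 18.3.
Cumulative: 22.1, 27.9, 31.9, 54.0, 67.4, 76.3, 85.6, 102.6, 116.1, 128.5, 146.8.
The total first reaches 128 DD on day 10.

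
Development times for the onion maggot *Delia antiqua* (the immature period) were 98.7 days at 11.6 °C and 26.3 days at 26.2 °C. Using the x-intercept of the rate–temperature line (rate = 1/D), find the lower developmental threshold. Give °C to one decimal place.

Linear rate model ⇒ the product D·(T − T_b) is constant across temperatures.
98.7·(11.6 − T_b) = 26.3·(26.2 − T_b)
T_b = (98.7·11.6 − 26.3·26.2) / (98.7 − 26.3) = 455.86 / 72.4 = 6.296 °C ≈ 6.3 °C.

6.3 °C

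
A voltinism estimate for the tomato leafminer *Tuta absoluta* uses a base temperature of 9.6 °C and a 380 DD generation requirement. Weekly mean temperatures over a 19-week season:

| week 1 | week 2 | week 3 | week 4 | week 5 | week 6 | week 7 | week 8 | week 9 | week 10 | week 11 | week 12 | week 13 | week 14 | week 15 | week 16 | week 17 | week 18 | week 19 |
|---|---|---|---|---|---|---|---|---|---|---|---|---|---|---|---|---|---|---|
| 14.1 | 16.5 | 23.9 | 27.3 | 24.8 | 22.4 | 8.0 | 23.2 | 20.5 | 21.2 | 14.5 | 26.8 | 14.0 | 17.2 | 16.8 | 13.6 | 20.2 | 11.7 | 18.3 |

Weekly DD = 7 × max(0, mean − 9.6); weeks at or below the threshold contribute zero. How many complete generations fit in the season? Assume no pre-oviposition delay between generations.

Weekly DD (7 × max(0, T̄ − 9.6)): 31.5, 48.3, 100.1, 123.9, 106.4, 89.6, 0.0, 95.2, 76.3, 81.2, 34.3, 120.4, 30.8, 53.2, 50.4, 28.0, 74.2, 14.7, 60.9.
Season total = 1219.4 DD.
Complete generations = ⌊1219.4 / 380⌋ = 3.

3 generations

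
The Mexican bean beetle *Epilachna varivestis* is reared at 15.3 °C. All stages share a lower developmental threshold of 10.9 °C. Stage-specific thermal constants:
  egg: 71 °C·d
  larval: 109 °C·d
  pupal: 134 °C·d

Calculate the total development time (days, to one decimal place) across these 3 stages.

Daily accumulation at 15.3 °C = 15.3 − 10.9 = 4.4 DD/day.
Total K = 71 + 109 + 134 = 314 DD.
Total duration = 314 / 4.4 = 71.364 ≈ 71.4 days.

71.4 days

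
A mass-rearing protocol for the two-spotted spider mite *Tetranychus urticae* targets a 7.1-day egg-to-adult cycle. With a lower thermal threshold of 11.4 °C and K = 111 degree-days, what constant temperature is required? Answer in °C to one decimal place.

27.0 °C

Required daily accumulation = 111 / 7.1 = 15.634 DD/day.
T = T_base + 15.634 = 11.4 + 15.634 = 27.034 ≈ 27.0 °C.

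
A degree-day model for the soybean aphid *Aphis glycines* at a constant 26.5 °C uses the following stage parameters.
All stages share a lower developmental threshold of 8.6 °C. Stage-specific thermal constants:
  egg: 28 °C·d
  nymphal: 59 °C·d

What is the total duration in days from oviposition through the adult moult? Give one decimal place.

4.9 days

Daily accumulation at 26.5 °C = 26.5 − 8.6 = 17.9 DD/day.
Total K = 28 + 59 = 87 DD.
Total duration = 87 / 17.9 = 4.860 ≈ 4.9 days.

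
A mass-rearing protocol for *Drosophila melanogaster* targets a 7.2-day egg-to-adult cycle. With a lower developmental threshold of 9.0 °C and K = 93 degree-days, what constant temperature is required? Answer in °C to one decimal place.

21.9 °C

Required daily accumulation = 93 / 7.2 = 12.917 DD/day.
T = T_base + 12.917 = 9.0 + 12.917 = 21.917 ≈ 21.9 °C.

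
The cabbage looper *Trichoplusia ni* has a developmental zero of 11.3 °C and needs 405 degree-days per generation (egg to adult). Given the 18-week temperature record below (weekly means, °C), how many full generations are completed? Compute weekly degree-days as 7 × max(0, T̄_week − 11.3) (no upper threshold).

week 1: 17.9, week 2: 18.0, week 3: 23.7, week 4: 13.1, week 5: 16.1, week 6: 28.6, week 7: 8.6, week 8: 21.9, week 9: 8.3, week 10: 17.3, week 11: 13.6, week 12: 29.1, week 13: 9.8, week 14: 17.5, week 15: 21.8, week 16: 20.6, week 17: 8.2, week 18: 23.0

Weekly DD (7 × max(0, T̄ − 11.3)): 46.2, 46.9, 86.8, 12.6, 33.6, 121.1, 0.0, 74.2, 0.0, 42.0, 16.1, 124.6, 0.0, 43.4, 73.5, 65.1, 0.0, 81.9.
Season total = 868.0 DD.
Complete generations = ⌊868.0 / 405⌋ = 2.

2 generations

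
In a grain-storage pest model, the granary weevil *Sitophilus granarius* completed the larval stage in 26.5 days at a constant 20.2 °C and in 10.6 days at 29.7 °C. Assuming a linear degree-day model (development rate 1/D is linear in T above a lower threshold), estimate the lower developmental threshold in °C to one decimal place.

Under the model K = D·(T − T_b), so D₁·(T₁ − T_b) = D₂·(T₂ − T_b).
26.5·(20.2 − T_b) = 10.6·(29.7 − T_b)
T_b = (26.5·20.2 − 10.6·29.7) / (26.5 − 10.6) = 220.48 / 15.9 = 13.867 °C ≈ 13.9 °C.

13.9 °C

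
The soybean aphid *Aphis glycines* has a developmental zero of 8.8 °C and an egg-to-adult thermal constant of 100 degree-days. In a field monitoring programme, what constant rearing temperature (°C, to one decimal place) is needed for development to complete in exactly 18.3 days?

14.3 °C

Required daily accumulation = 100 / 18.3 = 5.464 DD/day.
T = T_base + 5.464 = 8.8 + 5.464 = 14.264 ≈ 14.3 °C.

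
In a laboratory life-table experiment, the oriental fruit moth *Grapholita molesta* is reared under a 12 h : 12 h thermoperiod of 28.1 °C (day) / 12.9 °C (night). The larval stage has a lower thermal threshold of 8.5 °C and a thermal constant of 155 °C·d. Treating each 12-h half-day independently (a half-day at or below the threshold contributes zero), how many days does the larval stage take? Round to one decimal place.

12.9 days

Day half: max(0, 28.1 − 8.5) × 0.5 = 19.6 × 0.5 = 9.80 DD.
Night half: max(0, 12.9 − 8.5) × 0.5 = 4.4 × 0.5 = 2.20 DD.
Per 24 h: 12.00 DD/day.
Duration = 155 / 12.00 = 12.917 ≈ 12.9 days.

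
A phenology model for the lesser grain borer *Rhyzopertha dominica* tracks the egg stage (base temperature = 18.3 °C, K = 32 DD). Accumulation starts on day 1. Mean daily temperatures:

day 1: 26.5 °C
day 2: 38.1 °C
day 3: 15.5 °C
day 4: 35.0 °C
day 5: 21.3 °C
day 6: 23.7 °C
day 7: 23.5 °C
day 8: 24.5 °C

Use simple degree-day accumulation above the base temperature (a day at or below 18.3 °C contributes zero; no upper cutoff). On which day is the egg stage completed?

Daily DD above 18.3 °C: 8.2, 19.8, 0.0, 16.7, 3.0, 5.4, 5.2, 6.2.
Cumulative: 8.2, 28.0, 28.0, 44.7, 47.7, 53.1, 58.3, 64.5.
The total first reaches 32 DD on day 4.

day 4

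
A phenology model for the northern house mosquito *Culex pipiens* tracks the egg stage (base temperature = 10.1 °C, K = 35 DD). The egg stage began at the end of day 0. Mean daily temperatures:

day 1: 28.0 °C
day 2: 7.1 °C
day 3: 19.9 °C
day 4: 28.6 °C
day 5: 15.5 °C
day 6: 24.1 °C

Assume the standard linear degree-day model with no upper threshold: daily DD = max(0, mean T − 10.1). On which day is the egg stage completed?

day 4

Daily DD above 10.1 °C: 17.9, 0.0, 9.8, 18.5, 5.4, 14.0.
Cumulative: 17.9, 17.9, 27.7, 46.2, 51.6, 65.6.
The total first reaches 35 DD on day 4.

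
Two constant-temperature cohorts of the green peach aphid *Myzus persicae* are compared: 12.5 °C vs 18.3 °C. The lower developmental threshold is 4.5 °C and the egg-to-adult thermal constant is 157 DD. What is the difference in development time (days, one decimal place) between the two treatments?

At 12.5 °C: 157 / (12.5 − 4.5) = 157 / 8.0 = 19.625 d.
At 18.3 °C: 157 / (18.3 − 4.5) = 157 / 13.8 = 11.377 d.
Difference = |19.625 − 11.377| = 8.248 ≈ 8.2 days.

8.2 days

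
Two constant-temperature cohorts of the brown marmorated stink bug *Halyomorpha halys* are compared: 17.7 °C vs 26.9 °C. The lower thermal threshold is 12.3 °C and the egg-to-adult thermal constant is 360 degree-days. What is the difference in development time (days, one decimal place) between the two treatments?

42.0 days

At 17.7 °C: 360 / (17.7 − 12.3) = 360 / 5.4 = 66.667 d.
At 26.9 °C: 360 / (26.9 − 12.3) = 360 / 14.6 = 24.658 d.
Difference = |66.667 − 24.658| = 42.009 ≈ 42.0 days.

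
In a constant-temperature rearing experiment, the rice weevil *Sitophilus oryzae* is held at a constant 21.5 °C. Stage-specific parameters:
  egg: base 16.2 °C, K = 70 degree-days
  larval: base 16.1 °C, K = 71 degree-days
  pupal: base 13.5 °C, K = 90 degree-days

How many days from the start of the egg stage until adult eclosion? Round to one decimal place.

egg: 70 / (21.5 − 16.2) = 70 / 5.3 = 13.208 d.
larval: 71 / (21.5 − 16.1) = 71 / 5.4 = 13.148 d.
pupal: 90 / (21.5 − 13.5) = 90 / 8.0 = 11.250 d.
Sum = 37.606 ≈ 37.6 days.

37.6 days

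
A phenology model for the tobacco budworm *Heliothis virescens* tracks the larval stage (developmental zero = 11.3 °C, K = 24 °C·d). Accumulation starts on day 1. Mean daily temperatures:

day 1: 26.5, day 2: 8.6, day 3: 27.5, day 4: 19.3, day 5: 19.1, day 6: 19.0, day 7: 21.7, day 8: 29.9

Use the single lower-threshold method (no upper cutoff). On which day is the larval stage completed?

day 3

Daily DD above 11.3 °C: 15.2, 0.0, 16.2, 8.0, 7.8, 7.7, 10.4, 18.6.
Cumulative: 15.2, 15.2, 31.4, 39.4, 47.2, 54.9, 65.3, 83.9.
The total first reaches 24 DD on day 3.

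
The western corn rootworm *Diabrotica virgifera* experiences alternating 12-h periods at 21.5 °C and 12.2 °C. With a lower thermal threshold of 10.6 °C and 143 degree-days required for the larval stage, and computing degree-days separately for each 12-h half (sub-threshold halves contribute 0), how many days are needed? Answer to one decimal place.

22.9 days

Day half: max(0, 21.5 − 10.6) × 0.5 = 10.9 × 0.5 = 5.45 DD.
Night half: max(0, 12.2 − 10.6) × 0.5 = 1.6 × 0.5 = 0.80 DD.
Per 24 h: 6.25 DD/day.
Duration = 143 / 6.25 = 22.880 ≈ 22.9 days.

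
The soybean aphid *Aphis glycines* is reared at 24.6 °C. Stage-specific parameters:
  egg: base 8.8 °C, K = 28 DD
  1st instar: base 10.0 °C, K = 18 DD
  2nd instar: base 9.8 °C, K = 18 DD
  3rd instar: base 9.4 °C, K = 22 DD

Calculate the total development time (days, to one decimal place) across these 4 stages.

5.7 days

egg: 28 / (24.6 − 8.8) = 28 / 15.8 = 1.772 d.
1st instar: 18 / (24.6 − 10.0) = 18 / 14.6 = 1.233 d.
2nd instar: 18 / (24.6 − 9.8) = 18 / 14.8 = 1.216 d.
3rd instar: 22 / (24.6 − 9.4) = 22 / 15.2 = 1.447 d.
Sum = 5.669 ≈ 5.7 days.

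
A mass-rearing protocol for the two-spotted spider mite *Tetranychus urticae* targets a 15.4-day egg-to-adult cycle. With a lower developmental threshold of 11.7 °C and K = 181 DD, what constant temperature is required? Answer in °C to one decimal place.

Required daily accumulation = 181 / 15.4 = 11.753 DD/day.
T = T_base + 11.753 = 11.7 + 11.753 = 23.453 ≈ 23.5 °C.

23.5 °C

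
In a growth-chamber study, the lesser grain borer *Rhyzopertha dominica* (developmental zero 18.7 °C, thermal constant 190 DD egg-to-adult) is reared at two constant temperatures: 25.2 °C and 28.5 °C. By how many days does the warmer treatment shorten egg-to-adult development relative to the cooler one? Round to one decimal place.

9.8 days

At 25.2 °C: 190 / (25.2 − 18.7) = 190 / 6.5 = 29.231 d.
At 28.5 °C: 190 / (28.5 − 18.7) = 190 / 9.8 = 19.388 d.
Difference = |29.231 − 19.388| = 9.843 ≈ 9.8 days.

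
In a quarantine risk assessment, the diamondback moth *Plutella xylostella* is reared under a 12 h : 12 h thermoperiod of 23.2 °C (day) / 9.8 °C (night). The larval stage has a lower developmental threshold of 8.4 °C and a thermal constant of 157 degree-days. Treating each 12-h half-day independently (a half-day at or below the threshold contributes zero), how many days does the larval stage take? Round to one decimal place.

Day half: max(0, 23.2 − 8.4) × 0.5 = 14.8 × 0.5 = 7.40 DD.
Night half: max(0, 9.8 − 8.4) × 0.5 = 1.4 × 0.5 = 0.70 DD.
Per 24 h: 8.10 DD/day.
Duration = 157 / 8.10 = 19.383 ≈ 19.4 days.

19.4 days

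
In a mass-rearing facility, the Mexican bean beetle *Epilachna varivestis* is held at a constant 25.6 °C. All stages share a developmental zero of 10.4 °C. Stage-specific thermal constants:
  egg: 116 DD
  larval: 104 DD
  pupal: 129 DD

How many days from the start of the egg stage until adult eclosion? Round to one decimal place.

23.0 days

Daily accumulation at 25.6 °C = 25.6 − 10.4 = 15.2 DD/day.
Total K = 116 + 104 + 129 = 349 DD.
Total duration = 349 / 15.2 = 22.961 ≈ 23.0 days.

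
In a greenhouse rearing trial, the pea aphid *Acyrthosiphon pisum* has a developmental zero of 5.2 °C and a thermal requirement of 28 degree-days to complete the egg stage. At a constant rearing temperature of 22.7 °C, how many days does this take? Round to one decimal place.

Daily accumulation = 22.7 − 5.2 = 17.5 DD/day.
Duration = 28 / 17.5 = 1.600 ≈ 1.6 days.

1.6 days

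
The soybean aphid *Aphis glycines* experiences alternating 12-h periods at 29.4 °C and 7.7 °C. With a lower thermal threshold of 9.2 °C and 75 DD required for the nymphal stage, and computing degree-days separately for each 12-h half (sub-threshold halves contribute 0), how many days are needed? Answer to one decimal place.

Day half: max(0, 29.4 − 9.2) × 0.5 = 20.2 × 0.5 = 10.10 DD.
Night half: max(0, 7.7 − 9.2) × 0.5 = 0.0 × 0.5 = 0.00 DD.
Per 24 h: 10.10 DD/day.
Duration = 75 / 10.10 = 7.426 ≈ 7.4 days.

7.4 days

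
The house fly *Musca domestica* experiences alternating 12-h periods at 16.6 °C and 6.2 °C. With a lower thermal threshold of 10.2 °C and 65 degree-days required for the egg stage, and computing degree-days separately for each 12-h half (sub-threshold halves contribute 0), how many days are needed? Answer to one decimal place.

20.3 days

Day half: max(0, 16.6 − 10.2) × 0.5 = 6.4 × 0.5 = 3.20 DD.
Night half: max(0, 6.2 − 10.2) × 0.5 = 0.0 × 0.5 = 0.00 DD.
Per 24 h: 3.20 DD/day.
Duration = 65 / 3.20 = 20.312 ≈ 20.3 days.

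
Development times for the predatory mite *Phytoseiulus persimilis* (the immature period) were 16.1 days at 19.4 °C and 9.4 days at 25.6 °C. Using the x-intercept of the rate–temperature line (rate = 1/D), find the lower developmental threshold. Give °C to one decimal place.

Equal thermal constants: D₁(T₁ − T_b) = D₂(T₂ − T_b).
16.1·(19.4 − T_b) = 9.4·(25.6 − T_b)
T_b = (16.1·19.4 − 9.4·25.6) / (16.1 − 9.4) = 71.70 / 6.7 = 10.701 °C ≈ 10.7 °C.

10.7 °C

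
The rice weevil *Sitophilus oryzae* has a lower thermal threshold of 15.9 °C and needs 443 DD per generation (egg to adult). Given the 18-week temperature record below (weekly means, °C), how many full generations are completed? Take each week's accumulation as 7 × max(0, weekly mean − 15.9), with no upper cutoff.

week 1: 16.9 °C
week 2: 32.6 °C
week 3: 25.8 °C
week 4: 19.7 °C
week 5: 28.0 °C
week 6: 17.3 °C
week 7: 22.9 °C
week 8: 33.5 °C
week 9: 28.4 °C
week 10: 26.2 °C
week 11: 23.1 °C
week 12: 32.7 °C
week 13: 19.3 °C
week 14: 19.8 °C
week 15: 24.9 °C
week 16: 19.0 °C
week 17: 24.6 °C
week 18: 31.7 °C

2 generations

Weekly DD (7 × max(0, T̄ − 15.9)): 7.0, 116.9, 69.3, 26.6, 84.7, 9.8, 49.0, 123.2, 87.5, 72.1, 50.4, 117.6, 23.8, 27.3, 63.0, 21.7, 60.9, 110.6.
Season total = 1121.4 DD.
Complete generations = ⌊1121.4 / 443⌋ = 2.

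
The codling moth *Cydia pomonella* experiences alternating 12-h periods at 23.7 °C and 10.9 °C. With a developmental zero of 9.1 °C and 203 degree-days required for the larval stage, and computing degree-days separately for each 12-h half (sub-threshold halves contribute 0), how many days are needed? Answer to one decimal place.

Day half: max(0, 23.7 − 9.1) × 0.5 = 14.6 × 0.5 = 7.30 DD.
Night half: max(0, 10.9 − 9.1) × 0.5 = 1.8 × 0.5 = 0.90 DD.
Per 24 h: 8.20 DD/day.
Duration = 203 / 8.20 = 24.756 ≈ 24.8 days.

24.8 days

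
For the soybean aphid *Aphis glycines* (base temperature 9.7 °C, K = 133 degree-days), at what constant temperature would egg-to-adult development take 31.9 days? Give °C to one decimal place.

Required daily accumulation = 133 / 31.9 = 4.169 DD/day.
T = T_base + 4.169 = 9.7 + 4.169 = 13.869 ≈ 13.9 °C.

13.9 °C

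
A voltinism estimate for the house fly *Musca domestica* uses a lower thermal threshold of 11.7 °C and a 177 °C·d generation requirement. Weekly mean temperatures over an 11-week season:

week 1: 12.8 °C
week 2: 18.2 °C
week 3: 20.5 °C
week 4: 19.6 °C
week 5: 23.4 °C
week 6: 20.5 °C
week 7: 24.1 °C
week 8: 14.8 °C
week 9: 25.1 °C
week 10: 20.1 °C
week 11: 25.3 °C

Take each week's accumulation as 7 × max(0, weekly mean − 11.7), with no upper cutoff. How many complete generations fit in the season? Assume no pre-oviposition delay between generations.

Weekly DD (7 × max(0, T̄ − 11.7)): 7.7, 45.5, 61.6, 55.3, 81.9, 61.6, 86.8, 21.7, 93.8, 58.8, 95.2.
Season total = 669.9 DD.
Complete generations = ⌊669.9 / 177⌋ = 3.

3 generations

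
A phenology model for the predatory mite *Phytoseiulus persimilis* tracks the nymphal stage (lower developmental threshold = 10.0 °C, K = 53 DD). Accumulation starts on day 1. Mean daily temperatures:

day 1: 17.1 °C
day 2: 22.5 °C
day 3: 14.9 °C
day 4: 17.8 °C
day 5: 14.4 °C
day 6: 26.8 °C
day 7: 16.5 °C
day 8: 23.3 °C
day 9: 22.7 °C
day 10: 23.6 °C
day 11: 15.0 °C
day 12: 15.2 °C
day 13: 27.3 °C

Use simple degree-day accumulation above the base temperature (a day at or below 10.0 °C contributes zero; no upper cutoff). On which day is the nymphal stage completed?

Daily DD above 10.0 °C: 7.1, 12.5, 4.9, 7.8, 4.4, 16.8, 6.5, 13.3, 12.7, 13.6, 5.0, 5.2, 17.3.
Cumulative: 7.1, 19.6, 24.5, 32.3, 36.7, 53.5, 60.0, 73.3, 86.0, 99.6, 104.6, 109.8, 127.1.
The total first reaches 53 DD on day 6.

day 6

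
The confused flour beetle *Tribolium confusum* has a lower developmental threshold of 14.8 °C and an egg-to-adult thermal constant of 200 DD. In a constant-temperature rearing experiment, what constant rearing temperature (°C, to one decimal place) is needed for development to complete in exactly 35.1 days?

20.5 °C

Required daily accumulation = 200 / 35.1 = 5.698 DD/day.
T = T_base + 5.698 = 14.8 + 5.698 = 20.498 ≈ 20.5 °C.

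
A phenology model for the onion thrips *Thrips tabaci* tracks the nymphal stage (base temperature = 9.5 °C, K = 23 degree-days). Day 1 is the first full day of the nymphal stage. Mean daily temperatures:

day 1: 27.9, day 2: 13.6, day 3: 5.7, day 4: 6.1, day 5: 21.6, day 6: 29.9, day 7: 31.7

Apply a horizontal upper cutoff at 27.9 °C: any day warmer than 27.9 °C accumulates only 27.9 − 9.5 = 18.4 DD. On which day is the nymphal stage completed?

Daily DD above 9.5 °C (capped at 18.4): 18.4, 4.1, 0.0, 0.0, 12.1, 18.4, 18.4.
Cumulative: 18.4, 22.5, 22.5, 22.5, 34.6, 53.0, 71.4.
The total first reaches 23 DD on day 5.

day 5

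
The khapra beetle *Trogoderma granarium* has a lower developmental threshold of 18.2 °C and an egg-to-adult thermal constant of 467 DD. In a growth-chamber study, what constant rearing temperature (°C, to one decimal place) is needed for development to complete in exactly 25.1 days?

36.8 °C

Required daily accumulation = 467 / 25.1 = 18.606 DD/day.
T = T_base + 18.606 = 18.2 + 18.606 = 36.806 ≈ 36.8 °C.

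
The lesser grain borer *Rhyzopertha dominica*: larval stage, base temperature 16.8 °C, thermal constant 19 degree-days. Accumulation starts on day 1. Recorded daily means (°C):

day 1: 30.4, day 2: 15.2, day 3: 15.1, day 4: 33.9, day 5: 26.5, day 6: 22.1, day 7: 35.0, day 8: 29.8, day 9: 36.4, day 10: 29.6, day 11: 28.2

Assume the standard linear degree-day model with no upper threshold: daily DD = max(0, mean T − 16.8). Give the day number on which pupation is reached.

day 4

Daily DD above 16.8 °C: 13.6, 0.0, 0.0, 17.1, 9.7, 5.3, 18.2, 13.0, 19.6, 12.8, 11.4.
Cumulative: 13.6, 13.6, 13.6, 30.7, 40.4, 45.7, 63.9, 76.9, 96.5, 109.3, 120.7.
The total first reaches 19 DD on day 4.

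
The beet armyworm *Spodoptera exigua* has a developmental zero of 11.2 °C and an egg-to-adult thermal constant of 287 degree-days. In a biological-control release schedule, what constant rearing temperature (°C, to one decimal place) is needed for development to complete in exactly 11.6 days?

35.9 °C

Required daily accumulation = 287 / 11.6 = 24.741 DD/day.
T = T_base + 24.741 = 11.2 + 24.741 = 35.941 ≈ 35.9 °C.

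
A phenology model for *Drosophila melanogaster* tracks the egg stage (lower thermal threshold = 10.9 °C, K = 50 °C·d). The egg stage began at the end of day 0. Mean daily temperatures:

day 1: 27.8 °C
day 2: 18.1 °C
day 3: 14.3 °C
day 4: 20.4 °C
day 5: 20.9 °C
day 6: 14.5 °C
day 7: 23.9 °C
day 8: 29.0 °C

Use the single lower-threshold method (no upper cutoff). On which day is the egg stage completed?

Daily DD above 10.9 °C: 16.9, 7.2, 3.4, 9.5, 10.0, 3.6, 13.0, 18.1.
Cumulative: 16.9, 24.1, 27.5, 37.0, 47.0, 50.6, 63.6, 81.7.
The total first reaches 50 DD on day 6.

day 6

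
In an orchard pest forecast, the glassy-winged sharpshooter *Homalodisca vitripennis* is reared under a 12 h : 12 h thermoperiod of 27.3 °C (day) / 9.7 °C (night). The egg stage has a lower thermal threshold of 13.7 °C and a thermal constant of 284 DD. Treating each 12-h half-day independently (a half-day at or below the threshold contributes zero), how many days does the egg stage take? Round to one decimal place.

41.8 days

Day half: max(0, 27.3 − 13.7) × 0.5 = 13.6 × 0.5 = 6.80 DD.
Night half: max(0, 9.7 − 13.7) × 0.5 = 0.0 × 0.5 = 0.00 DD.
Per 24 h: 6.80 DD/day.
Duration = 284 / 6.80 = 41.765 ≈ 41.8 days.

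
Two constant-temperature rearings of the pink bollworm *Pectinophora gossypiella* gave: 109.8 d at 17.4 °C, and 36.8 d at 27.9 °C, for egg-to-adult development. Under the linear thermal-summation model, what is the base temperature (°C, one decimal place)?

12.1 °C

Under the model K = D·(T − T_b), so D₁·(T₁ − T_b) = D₂·(T₂ − T_b).
109.8·(17.4 − T_b) = 36.8·(27.9 − T_b)
T_b = (109.8·17.4 − 36.8·27.9) / (109.8 − 36.8) = 883.80 / 73.0 = 12.107 °C ≈ 12.1 °C.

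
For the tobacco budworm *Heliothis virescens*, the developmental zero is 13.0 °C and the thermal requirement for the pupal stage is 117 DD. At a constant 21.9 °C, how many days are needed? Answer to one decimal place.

Daily accumulation = 21.9 − 13.0 = 8.9 DD/day.
Duration = 117 / 8.9 = 13.146 ≈ 13.1 days.

13.1 days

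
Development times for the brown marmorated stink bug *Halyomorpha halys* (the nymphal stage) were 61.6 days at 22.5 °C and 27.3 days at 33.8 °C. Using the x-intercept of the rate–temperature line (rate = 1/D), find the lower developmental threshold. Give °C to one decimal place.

Equal thermal constants: D₁(T₁ − T_b) = D₂(T₂ − T_b).
61.6·(22.5 − T_b) = 27.3·(33.8 − T_b)
T_b = (61.6·22.5 − 27.3·33.8) / (61.6 − 27.3) = 463.26 / 34.3 = 13.506 °C ≈ 13.5 °C.

13.5 °C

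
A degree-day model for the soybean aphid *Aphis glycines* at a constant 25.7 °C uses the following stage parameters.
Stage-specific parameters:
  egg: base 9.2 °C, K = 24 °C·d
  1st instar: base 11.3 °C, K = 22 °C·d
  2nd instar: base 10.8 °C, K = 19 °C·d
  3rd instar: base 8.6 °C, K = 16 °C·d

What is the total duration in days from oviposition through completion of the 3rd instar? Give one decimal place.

egg: 24 / (25.7 − 9.2) = 24 / 16.5 = 1.455 d.
1st instar: 22 / (25.7 − 11.3) = 22 / 14.4 = 1.528 d.
2nd instar: 19 / (25.7 − 10.8) = 19 / 14.9 = 1.275 d.
3rd instar: 16 / (25.7 − 8.6) = 16 / 17.1 = 0.936 d.
Sum = 5.193 ≈ 5.2 days.

5.2 days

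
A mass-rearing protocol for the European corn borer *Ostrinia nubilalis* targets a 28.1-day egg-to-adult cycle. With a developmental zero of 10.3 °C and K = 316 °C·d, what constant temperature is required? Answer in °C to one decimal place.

Required daily accumulation = 316 / 28.1 = 11.246 DD/day.
T = T_base + 11.246 = 10.3 + 11.246 = 21.546 ≈ 21.5 °C.

21.5 °C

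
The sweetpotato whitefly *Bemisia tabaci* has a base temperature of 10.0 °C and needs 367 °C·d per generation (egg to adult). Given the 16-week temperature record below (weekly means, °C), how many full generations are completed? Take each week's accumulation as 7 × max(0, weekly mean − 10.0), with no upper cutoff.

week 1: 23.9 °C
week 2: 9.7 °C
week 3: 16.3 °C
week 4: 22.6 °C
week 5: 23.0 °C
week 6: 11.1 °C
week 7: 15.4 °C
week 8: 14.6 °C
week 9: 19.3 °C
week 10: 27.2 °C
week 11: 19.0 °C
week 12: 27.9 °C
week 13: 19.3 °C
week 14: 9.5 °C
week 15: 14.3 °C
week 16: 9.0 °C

Weekly DD (7 × max(0, T̄ − 10.0)): 97.3, 0.0, 44.1, 88.2, 91.0, 7.7, 37.8, 32.2, 65.1, 120.4, 63.0, 125.3, 65.1, 0.0, 30.1, 0.0.
Season total = 867.3 DD.
Complete generations = ⌊867.3 / 367⌋ = 2.

2 generations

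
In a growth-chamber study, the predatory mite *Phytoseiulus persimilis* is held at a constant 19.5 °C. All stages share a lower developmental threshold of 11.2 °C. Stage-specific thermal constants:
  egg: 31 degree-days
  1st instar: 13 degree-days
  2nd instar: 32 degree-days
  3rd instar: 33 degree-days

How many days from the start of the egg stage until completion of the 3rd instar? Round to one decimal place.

Daily accumulation at 19.5 °C = 19.5 − 11.2 = 8.3 DD/day.
Total K = 31 + 13 + 32 + 33 = 109 DD.
Total duration = 109 / 8.3 = 13.133 ≈ 13.1 days.

13.1 days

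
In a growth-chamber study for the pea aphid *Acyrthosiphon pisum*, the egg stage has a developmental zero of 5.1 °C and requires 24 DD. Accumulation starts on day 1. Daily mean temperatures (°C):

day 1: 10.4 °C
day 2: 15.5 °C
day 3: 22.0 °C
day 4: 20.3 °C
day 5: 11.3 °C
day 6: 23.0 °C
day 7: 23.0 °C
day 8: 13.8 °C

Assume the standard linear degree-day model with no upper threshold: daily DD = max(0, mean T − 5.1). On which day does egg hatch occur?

day 3

Daily DD above 5.1 °C: 5.3, 10.4, 16.9, 15.2, 6.2, 17.9, 17.9, 8.7.
Cumulative: 5.3, 15.7, 32.6, 47.8, 54.0, 71.9, 89.8, 98.5.
The total first reaches 24 DD on day 3.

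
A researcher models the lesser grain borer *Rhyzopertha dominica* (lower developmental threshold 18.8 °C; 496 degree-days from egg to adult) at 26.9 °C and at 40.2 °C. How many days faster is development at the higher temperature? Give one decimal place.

38.1 days

At 26.9 °C: 496 / (26.9 − 18.8) = 496 / 8.1 = 61.235 d.
At 40.2 °C: 496 / (40.2 − 18.8) = 496 / 21.4 = 23.178 d.
Difference = |61.235 − 23.178| = 38.057 ≈ 38.1 days.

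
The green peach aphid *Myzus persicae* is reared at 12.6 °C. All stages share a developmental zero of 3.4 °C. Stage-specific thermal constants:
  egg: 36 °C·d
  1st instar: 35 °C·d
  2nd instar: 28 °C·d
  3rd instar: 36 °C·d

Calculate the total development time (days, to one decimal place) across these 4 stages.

14.7 days

Daily accumulation at 12.6 °C = 12.6 − 3.4 = 9.2 DD/day.
Total K = 36 + 35 + 28 + 36 = 135 DD.
Total duration = 135 / 9.2 = 14.674 ≈ 14.7 days.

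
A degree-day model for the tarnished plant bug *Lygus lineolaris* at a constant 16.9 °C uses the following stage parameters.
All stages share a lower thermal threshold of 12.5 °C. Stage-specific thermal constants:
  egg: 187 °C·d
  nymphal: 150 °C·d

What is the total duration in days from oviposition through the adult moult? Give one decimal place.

Daily accumulation at 16.9 °C = 16.9 − 12.5 = 4.4 DD/day.
Total K = 187 + 150 = 337 DD.
Total duration = 337 / 4.4 = 76.591 ≈ 76.6 days.

76.6 days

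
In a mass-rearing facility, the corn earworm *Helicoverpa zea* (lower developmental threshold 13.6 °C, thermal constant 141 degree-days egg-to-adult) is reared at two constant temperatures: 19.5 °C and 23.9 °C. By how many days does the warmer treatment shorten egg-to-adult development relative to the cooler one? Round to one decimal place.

10.2 days

At 19.5 °C: 141 / (19.5 − 13.6) = 141 / 5.9 = 23.898 d.
At 23.9 °C: 141 / (23.9 − 13.6) = 141 / 10.3 = 13.689 d.
Difference = |23.898 − 13.689| = 10.209 ≈ 10.2 days.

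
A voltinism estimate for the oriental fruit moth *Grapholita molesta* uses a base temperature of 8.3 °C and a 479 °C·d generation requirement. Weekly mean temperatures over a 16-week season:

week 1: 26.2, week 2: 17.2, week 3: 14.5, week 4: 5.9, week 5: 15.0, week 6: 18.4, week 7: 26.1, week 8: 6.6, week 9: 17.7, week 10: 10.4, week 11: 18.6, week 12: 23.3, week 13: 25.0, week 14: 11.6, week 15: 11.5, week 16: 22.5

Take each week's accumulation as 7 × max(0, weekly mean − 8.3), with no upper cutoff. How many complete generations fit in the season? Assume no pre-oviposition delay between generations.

2 generations

Weekly DD (7 × max(0, T̄ − 8.3)): 125.3, 62.3, 43.4, 0.0, 46.9, 70.7, 124.6, 0.0, 65.8, 14.7, 72.1, 105.0, 116.9, 23.1, 22.4, 99.4.
Season total = 992.6 DD.
Complete generations = ⌊992.6 / 479⌋ = 2.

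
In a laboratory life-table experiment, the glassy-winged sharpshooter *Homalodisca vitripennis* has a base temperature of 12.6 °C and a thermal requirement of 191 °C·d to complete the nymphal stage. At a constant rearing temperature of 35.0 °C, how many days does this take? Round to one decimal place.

Daily accumulation = 35.0 − 12.6 = 22.4 DD/day.
Duration = 191 / 22.4 = 8.527 ≈ 8.5 days.

8.5 days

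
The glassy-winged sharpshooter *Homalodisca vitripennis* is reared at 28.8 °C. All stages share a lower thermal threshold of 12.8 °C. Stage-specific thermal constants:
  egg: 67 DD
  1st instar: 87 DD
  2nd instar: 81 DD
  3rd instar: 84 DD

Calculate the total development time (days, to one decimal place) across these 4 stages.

Daily accumulation at 28.8 °C = 28.8 − 12.8 = 16.0 DD/day.
Total K = 67 + 87 + 81 + 84 = 319 DD.
Total duration = 319 / 16.0 = 19.938 ≈ 19.9 days.

19.9 days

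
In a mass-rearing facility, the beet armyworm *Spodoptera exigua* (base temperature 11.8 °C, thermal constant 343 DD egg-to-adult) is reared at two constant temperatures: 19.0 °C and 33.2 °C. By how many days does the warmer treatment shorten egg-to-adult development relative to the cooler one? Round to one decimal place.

At 19.0 °C: 343 / (19.0 − 11.8) = 343 / 7.2 = 47.639 d.
At 33.2 °C: 343 / (33.2 − 11.8) = 343 / 21.4 = 16.028 d.
Difference = |47.639 − 16.028| = 31.611 ≈ 31.6 days.

31.6 days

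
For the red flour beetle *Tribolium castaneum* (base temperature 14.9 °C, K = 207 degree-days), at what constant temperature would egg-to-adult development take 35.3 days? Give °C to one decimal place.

20.8 °C

Required daily accumulation = 207 / 35.3 = 5.864 DD/day.
T = T_base + 5.864 = 14.9 + 5.864 = 20.764 ≈ 20.8 °C.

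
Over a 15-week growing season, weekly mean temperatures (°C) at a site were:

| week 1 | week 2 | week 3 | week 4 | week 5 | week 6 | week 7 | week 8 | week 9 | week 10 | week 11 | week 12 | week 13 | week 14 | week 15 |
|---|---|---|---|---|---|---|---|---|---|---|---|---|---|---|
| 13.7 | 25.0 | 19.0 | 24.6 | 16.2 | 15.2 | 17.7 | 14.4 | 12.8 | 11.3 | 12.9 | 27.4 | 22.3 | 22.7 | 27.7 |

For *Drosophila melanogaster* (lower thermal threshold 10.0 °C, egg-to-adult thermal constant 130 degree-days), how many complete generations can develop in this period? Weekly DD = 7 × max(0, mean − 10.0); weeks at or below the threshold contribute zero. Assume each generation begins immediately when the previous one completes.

Weekly DD (7 × max(0, T̄ − 10.0)): 25.9, 105.0, 63.0, 102.2, 43.4, 36.4, 53.9, 30.8, 19.6, 9.1, 20.3, 121.8, 86.1, 88.9, 123.9.
Season total = 930.3 DD.
Complete generations = ⌊930.3 / 130⌋ = 7.

7 generations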